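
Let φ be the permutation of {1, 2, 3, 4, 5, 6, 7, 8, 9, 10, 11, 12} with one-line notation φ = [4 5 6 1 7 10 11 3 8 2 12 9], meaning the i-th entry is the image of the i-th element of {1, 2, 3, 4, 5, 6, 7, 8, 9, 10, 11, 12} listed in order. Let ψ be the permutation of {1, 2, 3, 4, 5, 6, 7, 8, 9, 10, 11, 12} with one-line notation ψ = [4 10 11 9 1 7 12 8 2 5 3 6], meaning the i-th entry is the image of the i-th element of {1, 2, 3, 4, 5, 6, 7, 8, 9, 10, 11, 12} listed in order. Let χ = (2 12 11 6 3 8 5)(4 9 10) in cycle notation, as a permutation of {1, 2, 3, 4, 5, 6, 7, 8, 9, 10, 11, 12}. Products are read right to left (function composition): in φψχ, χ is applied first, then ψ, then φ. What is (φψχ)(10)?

8

(φψχ)(10) = φ(ψ(χ(10))). χ(10) = 4, then ψ(4) = 9, then φ(9) = 8, so the result is 8.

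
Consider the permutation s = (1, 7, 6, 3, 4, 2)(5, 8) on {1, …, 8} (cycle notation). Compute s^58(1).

1 lies in the 6-cycle (1, 7, 6, 3, 4, 2).
Powers repeat with period 6 on this cycle, and 58 mod 6 = 4, so s^58(1) = s^4(1).
Stepping 4 places around the cycle: 1 → 7 → 6 → 3 → 4.

4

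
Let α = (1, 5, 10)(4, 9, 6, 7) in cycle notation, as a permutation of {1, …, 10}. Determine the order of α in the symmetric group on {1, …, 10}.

12

The disjoint cycles have lengths 4, 3, 1, 1, 1.
Since disjoint cycles commute, ord(α) = lcm(4, 3) = 12.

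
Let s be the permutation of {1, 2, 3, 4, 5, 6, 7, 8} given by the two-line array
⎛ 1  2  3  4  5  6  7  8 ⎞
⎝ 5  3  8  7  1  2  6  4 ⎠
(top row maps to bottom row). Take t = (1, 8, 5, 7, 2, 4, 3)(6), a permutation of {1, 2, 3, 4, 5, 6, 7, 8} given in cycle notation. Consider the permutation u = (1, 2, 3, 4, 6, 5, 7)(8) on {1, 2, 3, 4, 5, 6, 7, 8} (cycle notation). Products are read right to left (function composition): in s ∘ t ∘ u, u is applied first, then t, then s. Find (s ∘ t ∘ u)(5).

3

Apply the permutations in order: u(5) = 7, then t(7) = 2, then s(2) = 3. So (s ∘ t ∘ u)(5) = 3.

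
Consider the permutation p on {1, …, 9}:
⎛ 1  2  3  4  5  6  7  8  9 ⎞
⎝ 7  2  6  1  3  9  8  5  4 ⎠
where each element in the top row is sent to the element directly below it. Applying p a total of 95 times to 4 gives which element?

Tracing 4 → 1 → … returns to 4 after 8 steps, so 4 lies in an 8-cycle (1, 7, 8, 5, 3, 6, 9, 4).
On an 8-cycle, p^8 is the identity, so p^95 = p^7 there (95 ≡ 7 mod 8).
Advancing 7 steps from 4: 4 → 1 → 7 → 8 → 5 → 3 → 6 → 9.

9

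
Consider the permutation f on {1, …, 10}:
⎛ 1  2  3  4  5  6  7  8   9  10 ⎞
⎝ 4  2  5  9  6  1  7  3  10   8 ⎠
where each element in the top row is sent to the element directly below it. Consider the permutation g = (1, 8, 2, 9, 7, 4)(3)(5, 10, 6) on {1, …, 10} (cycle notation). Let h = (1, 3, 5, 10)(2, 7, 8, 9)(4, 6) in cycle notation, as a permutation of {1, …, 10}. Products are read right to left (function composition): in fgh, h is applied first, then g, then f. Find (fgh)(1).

(fgh)(1) = f(g(h(1))). h(1) = 3, then g(3) = 3, then f(3) = 5, so the result is 5.

5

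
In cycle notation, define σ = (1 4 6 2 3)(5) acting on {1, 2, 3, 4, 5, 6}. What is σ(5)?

The 1-cycle (5) fixes 5, so σ(5) = 5.

5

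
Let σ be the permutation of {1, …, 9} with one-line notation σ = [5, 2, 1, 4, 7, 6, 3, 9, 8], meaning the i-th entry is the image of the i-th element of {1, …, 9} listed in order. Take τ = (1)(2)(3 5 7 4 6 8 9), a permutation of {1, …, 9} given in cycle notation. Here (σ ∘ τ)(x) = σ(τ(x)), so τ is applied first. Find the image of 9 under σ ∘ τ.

1

τ(9) = 3, then σ(3) = 1; composing gives (σ ∘ τ)(9) = 1.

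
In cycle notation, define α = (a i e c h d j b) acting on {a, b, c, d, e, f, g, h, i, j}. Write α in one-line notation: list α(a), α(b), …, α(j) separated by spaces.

Image by image: a→i, b→a, c→h, d→j, e→c, f→f, g→g, h→d, i→e, j→b.
So the one-line form is i a h j c f g d e b.

i a h j c f g d e b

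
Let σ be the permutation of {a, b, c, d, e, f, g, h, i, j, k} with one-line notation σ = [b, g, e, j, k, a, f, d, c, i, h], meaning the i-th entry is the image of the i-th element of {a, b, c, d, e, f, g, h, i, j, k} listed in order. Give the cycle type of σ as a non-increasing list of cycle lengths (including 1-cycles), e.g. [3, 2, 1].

[7, 4]

The disjoint cycles are (a, b, g, f)(c, e, k, h, d, j, i), with lengths 7, 4 in non-increasing order.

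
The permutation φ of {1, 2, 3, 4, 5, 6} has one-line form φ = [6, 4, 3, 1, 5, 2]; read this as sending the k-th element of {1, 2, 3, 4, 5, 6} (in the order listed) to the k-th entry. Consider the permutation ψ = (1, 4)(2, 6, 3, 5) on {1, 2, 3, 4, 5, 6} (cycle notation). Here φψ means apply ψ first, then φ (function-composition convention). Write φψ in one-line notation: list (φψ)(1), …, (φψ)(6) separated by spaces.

1 2 5 6 4 3

(φψ)(x) = φ(ψ(x)). Computing each image: φ(ψ(1)) = φ(4) = 1, φ(ψ(2)) = φ(6) = 2, φ(ψ(3)) = φ(5) = 5, φ(ψ(4)) = φ(1) = 6, φ(ψ(5)) = φ(2) = 4, φ(ψ(6)) = φ(3) = 3.
Hence φψ = [1 2 5 6 4 3].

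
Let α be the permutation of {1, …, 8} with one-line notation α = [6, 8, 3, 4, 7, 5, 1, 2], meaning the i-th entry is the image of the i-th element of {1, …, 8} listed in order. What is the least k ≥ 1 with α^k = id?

4

Decomposing into disjoint cycles gives cycle lengths 4, 2, 1, 1.
The order is lcm(4, 2) = 4.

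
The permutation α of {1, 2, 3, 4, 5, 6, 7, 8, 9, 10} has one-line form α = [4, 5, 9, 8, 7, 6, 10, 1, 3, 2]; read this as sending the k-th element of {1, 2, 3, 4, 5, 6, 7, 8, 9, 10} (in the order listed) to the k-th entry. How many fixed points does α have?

The fixed points (elements with α(x) = x) are {6}, so there is 1.

1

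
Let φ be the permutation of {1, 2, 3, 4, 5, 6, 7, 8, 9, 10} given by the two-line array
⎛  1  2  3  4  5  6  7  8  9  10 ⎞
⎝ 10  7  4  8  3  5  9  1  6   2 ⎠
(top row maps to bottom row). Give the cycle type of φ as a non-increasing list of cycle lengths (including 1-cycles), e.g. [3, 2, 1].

The disjoint cycles are (1, 10, 2, 7, 9, 6, 5, 3, 4, 8), with lengths 10 in non-increasing order.

[10]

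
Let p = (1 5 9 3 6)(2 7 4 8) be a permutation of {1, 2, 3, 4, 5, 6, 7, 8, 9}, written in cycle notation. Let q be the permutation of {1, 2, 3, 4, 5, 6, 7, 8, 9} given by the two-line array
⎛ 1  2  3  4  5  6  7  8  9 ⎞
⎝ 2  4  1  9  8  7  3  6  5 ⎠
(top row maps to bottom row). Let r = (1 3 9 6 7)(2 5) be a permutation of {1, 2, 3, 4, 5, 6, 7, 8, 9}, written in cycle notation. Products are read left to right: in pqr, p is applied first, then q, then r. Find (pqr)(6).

Chase 6: p(6) = 1; q(1) = 2; r(2) = 5. Hence (pqr)(6) = 5.

5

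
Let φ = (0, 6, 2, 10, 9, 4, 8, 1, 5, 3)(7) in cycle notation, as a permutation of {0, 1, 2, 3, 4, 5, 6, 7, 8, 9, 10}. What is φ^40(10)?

10

10 lies in the 10-cycle (0, 6, 2, 10, 9, 4, 8, 1, 5, 3).
Since the cycle has length 10, φ^40 acts on it the same as φ^0 (40 mod 10 = 0).
So φ^40(10) = 10.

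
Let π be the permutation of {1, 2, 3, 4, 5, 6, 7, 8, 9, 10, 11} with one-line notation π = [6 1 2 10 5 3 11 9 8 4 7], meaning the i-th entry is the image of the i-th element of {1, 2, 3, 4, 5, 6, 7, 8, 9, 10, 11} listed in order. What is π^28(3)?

3

Tracing 3 → 2 → … returns to 3 after 4 steps, so 3 lies in a 4-cycle (1 6 3 2).
Powers repeat with period 4 on this cycle, and 28 mod 4 = 0, so π^28(3) = π^0(3).
So π^28(3) = 3.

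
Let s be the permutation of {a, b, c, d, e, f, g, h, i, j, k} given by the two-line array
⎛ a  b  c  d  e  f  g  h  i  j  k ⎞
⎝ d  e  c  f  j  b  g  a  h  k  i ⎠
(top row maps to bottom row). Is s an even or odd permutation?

even

In disjoint-cycle form the cycle lengths are 9, 1, 1.
A cycle of length ℓ contributes ℓ−1 transpositions, so s is a product of 8 transpositions — even.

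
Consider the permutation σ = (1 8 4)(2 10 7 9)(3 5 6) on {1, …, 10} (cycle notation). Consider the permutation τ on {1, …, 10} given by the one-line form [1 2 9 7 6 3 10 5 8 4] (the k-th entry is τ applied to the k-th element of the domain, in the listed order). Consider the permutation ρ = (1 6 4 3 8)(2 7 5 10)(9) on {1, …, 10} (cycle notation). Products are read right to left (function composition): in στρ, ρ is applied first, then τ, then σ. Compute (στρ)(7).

3

(στρ)(7) = σ(τ(ρ(7))). ρ(7) = 5, then τ(5) = 6, then σ(6) = 3, so the result is 3.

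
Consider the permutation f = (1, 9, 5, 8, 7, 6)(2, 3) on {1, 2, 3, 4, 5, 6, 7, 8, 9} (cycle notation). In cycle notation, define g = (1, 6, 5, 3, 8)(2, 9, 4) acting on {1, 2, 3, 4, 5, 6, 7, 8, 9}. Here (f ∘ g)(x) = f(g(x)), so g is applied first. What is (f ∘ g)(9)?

(f ∘ g)(9) = f(g(9)). g(9) = 4, then f(4) = 4. So (f ∘ g)(9) = 4.

4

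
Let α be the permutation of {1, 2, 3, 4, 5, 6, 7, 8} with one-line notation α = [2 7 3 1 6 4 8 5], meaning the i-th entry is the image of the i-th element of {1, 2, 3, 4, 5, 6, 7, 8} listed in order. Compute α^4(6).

7

Tracing 6 → 4 → … returns to 6 after 7 steps, so 6 lies in a 7-cycle (1 2 7 8 5 6 4).
Advancing 4 steps from 6: 6 → 4 → 1 → 2 → 7.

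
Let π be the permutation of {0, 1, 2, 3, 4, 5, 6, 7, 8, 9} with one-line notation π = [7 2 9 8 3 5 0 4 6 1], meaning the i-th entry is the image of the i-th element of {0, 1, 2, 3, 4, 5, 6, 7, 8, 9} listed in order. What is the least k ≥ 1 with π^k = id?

6

Writing π as disjoint cycles, the cycle lengths are 6, 3, 1.
Since disjoint cycles commute, ord(π) = lcm(6, 3) = 6.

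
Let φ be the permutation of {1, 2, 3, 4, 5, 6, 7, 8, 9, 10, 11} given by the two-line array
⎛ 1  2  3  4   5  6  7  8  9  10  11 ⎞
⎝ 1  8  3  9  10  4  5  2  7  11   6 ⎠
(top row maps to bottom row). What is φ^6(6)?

Tracing 6 → 4 → … returns to 6 after 7 steps, so 6 lies in a 7-cycle (4 9 7 5 10 11 6).
Stepping 6 places around the cycle: 6 → 4 → 9 → 7 → 5 → 10 → 11.

11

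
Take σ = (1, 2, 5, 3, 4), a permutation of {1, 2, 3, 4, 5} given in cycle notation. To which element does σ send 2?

Within (1, 2, 5, 3, 4), 2 ↦ 5.

5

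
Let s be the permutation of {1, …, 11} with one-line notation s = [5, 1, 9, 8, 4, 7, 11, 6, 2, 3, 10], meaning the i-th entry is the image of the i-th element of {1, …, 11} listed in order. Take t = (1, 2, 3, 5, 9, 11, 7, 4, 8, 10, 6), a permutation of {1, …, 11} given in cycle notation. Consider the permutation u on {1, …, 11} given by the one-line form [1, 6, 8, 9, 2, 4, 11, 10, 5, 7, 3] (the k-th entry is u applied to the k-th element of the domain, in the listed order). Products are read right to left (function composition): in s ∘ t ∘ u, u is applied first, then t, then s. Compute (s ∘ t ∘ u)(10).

Apply the permutations in order: u(10) = 7, then t(7) = 4, then s(4) = 8. So (s ∘ t ∘ u)(10) = 8.

8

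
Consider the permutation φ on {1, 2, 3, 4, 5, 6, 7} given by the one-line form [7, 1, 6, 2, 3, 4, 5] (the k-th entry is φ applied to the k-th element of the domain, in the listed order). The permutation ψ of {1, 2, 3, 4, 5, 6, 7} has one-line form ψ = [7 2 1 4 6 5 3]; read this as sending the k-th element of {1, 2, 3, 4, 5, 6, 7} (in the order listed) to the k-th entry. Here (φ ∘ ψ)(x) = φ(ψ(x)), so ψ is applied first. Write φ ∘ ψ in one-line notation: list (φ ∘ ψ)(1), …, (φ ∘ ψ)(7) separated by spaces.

5 1 7 2 4 3 6

(φ ∘ ψ)(x) = φ(ψ(x)). Computing each image: φ(ψ(1)) = φ(7) = 5, φ(ψ(2)) = φ(2) = 1, φ(ψ(3)) = φ(1) = 7, φ(ψ(4)) = φ(4) = 2, φ(ψ(5)) = φ(6) = 4, φ(ψ(6)) = φ(5) = 3, φ(ψ(7)) = φ(3) = 6.
Hence φ ∘ ψ = [5 1 7 2 4 3 6].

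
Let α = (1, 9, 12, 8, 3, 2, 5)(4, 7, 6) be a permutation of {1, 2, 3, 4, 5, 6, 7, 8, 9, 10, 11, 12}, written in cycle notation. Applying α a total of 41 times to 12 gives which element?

9

12 lies in the 7-cycle (1, 9, 12, 8, 3, 2, 5).
Powers repeat with period 7 on this cycle, and 41 mod 7 = 6, so α^41(12) = α^6(12).
Stepping 6 places around the cycle: 12 → 8 → 3 → 2 → 5 → 1 → 9.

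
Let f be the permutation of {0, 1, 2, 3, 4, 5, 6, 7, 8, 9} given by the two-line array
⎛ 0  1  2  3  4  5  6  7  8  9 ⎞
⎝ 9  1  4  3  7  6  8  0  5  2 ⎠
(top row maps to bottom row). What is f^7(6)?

8

Tracing 6 → 8 → … returns to 6 after 3 steps, so 6 lies in a 3-cycle (5 6 8).
Since the cycle has length 3, f^7 acts on it the same as f^1 (7 mod 3 = 1).
Stepping 1 place around the cycle: 6 → 8.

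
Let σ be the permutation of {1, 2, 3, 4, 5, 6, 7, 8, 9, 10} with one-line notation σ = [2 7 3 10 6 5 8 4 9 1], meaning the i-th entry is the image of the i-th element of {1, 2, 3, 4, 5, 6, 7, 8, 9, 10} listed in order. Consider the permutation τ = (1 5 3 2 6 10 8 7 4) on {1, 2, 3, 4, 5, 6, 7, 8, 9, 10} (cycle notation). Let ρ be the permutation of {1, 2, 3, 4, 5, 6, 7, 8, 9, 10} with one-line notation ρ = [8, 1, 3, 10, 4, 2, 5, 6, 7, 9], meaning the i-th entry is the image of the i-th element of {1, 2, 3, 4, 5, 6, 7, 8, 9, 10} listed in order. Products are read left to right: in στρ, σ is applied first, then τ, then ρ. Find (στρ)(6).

3

Chase 6: σ(6) = 5; τ(5) = 3; ρ(3) = 3. Hence (στρ)(6) = 3.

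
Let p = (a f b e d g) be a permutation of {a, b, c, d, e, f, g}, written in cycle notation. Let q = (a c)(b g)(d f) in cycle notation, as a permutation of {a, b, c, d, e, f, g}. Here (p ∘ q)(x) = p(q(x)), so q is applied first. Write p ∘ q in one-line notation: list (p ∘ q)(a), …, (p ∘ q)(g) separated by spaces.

(p ∘ q)(x) = p(q(x)). Computing each image: p(q(a)) = p(c) = c, p(q(b)) = p(g) = a, p(q(c)) = p(a) = f, p(q(d)) = p(f) = b, p(q(e)) = p(e) = d, p(q(f)) = p(d) = g, p(q(g)) = p(b) = e.
Hence p ∘ q = [c a f b d g e].

c a f b d g e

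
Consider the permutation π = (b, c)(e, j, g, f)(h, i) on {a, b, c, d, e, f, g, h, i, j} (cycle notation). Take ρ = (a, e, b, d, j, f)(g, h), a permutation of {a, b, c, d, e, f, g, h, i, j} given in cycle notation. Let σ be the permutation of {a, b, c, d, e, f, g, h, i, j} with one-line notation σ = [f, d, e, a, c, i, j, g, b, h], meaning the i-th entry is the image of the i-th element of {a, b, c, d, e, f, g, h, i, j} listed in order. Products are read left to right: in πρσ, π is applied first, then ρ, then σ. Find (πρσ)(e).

i

Chase e: π(e) = j; ρ(j) = f; σ(f) = i. Hence (πρσ)(e) = i.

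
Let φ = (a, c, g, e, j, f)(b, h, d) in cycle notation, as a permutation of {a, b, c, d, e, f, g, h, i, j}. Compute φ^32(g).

j

g lies in the 6-cycle (a, c, g, e, j, f).
On a 6-cycle, φ^6 is the identity, so φ^32 = φ^2 there (32 ≡ 2 mod 6).
Advancing 2 steps from g: g → e → j.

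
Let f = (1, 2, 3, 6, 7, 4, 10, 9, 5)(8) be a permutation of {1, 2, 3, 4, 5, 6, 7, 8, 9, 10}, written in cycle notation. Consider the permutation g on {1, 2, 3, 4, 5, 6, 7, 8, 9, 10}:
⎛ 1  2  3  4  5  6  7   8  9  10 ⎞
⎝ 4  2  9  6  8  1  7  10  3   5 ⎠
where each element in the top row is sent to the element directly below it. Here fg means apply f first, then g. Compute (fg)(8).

First apply f: f(8) = 8, then g(8) = 10. Thus (fg)(8) = 10.

10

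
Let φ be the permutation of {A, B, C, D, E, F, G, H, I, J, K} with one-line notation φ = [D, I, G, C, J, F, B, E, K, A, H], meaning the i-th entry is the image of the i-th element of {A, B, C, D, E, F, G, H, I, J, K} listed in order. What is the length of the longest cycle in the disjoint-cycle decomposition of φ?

Decomposing into disjoint cycles gives (A, D, C, G, B, I, K, H, E, J); the longest has length 10.

10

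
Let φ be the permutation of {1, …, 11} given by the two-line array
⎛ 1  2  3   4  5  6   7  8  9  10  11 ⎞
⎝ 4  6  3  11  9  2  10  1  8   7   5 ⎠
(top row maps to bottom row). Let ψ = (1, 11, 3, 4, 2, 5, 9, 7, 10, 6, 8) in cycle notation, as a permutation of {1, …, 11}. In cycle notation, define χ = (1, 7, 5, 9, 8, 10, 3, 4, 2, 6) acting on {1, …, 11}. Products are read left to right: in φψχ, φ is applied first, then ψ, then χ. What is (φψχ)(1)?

Apply the permutations in order: φ(1) = 4, then ψ(4) = 2, then χ(2) = 6. So (φψχ)(1) = 6.

6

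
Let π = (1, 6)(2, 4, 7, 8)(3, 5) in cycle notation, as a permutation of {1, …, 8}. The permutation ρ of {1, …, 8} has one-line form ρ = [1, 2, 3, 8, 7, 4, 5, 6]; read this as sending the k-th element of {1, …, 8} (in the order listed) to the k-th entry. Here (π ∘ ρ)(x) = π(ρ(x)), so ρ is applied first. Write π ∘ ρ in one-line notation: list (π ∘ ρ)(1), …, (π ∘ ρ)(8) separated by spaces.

For each element, apply ρ then π: 1 → 1 → 6; 2 → 2 → 4; 3 → 3 → 5; 4 → 8 → 2; 5 → 7 → 8; 6 → 4 → 7; 7 → 5 → 3; 8 → 6 → 1.
Collecting the images, π ∘ ρ = [6 4 5 2 8 7 3 1].

6 4 5 2 8 7 3 1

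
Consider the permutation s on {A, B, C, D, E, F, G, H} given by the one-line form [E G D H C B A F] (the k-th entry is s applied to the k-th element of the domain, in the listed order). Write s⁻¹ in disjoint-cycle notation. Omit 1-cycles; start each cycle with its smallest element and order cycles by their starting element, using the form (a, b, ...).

First write s in disjoint cycles: (A, E, C, D, H, F, B, G).
Reversing each cycle (and rotating so the smallest element leads) gives s⁻¹ = (A, G, B, F, H, D, C, E).

(A, G, B, F, H, D, C, E)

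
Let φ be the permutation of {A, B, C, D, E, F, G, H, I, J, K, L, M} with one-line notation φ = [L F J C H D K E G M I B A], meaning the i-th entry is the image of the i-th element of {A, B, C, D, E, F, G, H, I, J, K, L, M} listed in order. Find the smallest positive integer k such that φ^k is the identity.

24

The disjoint-cycle form of φ has cycle lengths 8, 3, 2.
The order is lcm(8, 3, 2) = 24.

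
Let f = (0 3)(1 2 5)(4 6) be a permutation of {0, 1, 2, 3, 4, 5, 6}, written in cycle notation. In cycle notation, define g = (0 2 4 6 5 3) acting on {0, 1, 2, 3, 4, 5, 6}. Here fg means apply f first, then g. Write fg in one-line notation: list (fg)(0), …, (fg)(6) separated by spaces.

(fg)(x) = g(f(x)). Computing each image: g(f(0)) = g(3) = 0, g(f(1)) = g(2) = 4, g(f(2)) = g(5) = 3, g(f(3)) = g(0) = 2, g(f(4)) = g(6) = 5, g(f(5)) = g(1) = 1, g(f(6)) = g(4) = 6.
Hence fg = [0 4 3 2 5 1 6].

0 4 3 2 5 1 6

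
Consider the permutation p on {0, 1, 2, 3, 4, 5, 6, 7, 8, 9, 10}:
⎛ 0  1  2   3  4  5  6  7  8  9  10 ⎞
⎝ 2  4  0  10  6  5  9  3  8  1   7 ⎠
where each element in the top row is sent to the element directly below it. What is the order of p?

12

Writing p as disjoint cycles, the cycle lengths are 4, 3, 2, 1, 1.
Since disjoint cycles commute, ord(p) = lcm(4, 3, 2) = 12.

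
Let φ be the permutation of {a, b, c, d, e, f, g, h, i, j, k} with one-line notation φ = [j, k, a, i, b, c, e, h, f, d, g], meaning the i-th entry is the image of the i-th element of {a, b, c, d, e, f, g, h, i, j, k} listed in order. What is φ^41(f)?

i

Tracing f → c → … returns to f after 6 steps, so f lies in a 6-cycle (a j d i f c).
Since the cycle has length 6, φ^41 acts on it the same as φ^5 (41 mod 6 = 5).
Advancing 5 steps from f: f → c → a → j → d → i.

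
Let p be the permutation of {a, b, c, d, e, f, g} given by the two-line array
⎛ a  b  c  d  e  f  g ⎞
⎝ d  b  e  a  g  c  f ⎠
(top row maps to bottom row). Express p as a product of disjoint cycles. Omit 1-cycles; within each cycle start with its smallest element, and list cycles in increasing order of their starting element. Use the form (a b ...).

(a d)(c e g f)

Start at a and follow images: a → d → a, giving the cycle (a d).
Continuing from each remaining unvisited element yields (a d)(c e g f).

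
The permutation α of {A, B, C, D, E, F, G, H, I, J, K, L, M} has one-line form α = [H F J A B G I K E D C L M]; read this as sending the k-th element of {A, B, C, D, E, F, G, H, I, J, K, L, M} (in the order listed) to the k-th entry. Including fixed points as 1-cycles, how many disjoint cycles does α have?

4

The cycle decomposition is (A, H, K, C, J, D)(B, F, G, I, E)(L)(M), which has 4 cycles (counting 1-cycles).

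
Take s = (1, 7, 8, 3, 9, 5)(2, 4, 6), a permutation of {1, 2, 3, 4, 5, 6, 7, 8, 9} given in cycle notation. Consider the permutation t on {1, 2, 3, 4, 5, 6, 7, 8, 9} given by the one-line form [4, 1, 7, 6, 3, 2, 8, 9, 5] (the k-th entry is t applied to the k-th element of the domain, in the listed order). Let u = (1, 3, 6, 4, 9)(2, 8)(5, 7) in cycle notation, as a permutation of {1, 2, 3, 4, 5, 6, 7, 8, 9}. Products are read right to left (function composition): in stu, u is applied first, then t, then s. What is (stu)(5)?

3

Apply the permutations in order: u(5) = 7, then t(7) = 8, then s(8) = 3. So (stu)(5) = 3.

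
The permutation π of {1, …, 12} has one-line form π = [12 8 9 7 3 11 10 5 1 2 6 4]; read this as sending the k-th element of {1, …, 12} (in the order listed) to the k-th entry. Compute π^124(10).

Tracing 10 → 2 → … returns to 10 after 10 steps, so 10 lies in a 10-cycle (1 12 4 7 10 2 8 5 3 9).
Powers repeat with period 10 on this cycle, and 124 mod 10 = 4, so π^124(10) = π^4(10).
Stepping 4 places around the cycle: 10 → 2 → 8 → 5 → 3.

3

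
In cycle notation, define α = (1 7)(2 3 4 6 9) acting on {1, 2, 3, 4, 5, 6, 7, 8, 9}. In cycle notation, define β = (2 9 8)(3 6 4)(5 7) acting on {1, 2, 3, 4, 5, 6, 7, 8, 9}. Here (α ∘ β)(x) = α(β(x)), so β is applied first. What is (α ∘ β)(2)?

β(2) = 9, then α(9) = 2; composing gives (α ∘ β)(2) = 2.

2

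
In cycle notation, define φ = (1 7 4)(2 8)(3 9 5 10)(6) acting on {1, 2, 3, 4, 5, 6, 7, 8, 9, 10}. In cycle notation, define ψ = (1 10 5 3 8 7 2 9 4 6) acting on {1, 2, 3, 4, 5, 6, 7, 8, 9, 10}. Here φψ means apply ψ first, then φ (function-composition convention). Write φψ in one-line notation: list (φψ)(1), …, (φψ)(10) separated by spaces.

For each element, apply ψ then φ: 1 → 10 → 3; 2 → 9 → 5; 3 → 8 → 2; 4 → 6 → 6; 5 → 3 → 9; 6 → 1 → 7; 7 → 2 → 8; 8 → 7 → 4; 9 → 4 → 1; 10 → 5 → 10.
Collecting the images, φψ = [3 5 2 6 9 7 8 4 1 10].

3 5 2 6 9 7 8 4 1 10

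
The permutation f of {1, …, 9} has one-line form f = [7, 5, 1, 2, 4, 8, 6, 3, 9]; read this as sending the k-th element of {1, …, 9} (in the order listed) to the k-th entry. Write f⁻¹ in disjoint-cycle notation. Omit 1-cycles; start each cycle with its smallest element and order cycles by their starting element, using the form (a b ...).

First write f in disjoint cycles: (1 7 6 8 3)(2 5 4).
The inverse reverses every cycle; in canonical form, f⁻¹ = (1 3 8 6 7)(2 4 5).

(1 3 8 6 7)(2 4 5)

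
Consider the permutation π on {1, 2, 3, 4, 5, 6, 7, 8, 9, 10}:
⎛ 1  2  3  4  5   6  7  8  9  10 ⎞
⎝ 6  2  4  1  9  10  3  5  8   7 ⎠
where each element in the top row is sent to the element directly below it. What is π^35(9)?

5

Tracing 9 → 8 → … returns to 9 after 3 steps, so 9 lies in a 3-cycle (5, 9, 8).
On a 3-cycle, π^3 is the identity, so π^35 = π^2 there (35 ≡ 2 mod 3).
Stepping 2 places around the cycle: 9 → 8 → 5.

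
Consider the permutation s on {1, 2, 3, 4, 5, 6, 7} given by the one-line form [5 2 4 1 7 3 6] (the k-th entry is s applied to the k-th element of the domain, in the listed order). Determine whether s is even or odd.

odd

In disjoint-cycle form the cycle lengths are 6, 1.
A cycle is odd iff its length is even; s has 1 even-length cycle, so sgn(s) = (−1)^1 and s is odd.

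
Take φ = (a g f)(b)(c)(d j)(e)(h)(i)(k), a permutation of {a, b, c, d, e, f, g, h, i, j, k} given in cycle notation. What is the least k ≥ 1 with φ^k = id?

The disjoint cycles have lengths 3, 2, 1, 1, 1, 1, 1, 1.
The order is lcm(3, 2) = 6.

6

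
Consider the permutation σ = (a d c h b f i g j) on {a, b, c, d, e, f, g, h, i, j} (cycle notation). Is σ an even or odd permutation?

The cycle lengths are 9, 1.
A cycle of length ℓ contributes ℓ−1 transpositions, so σ is a product of 8 transpositions — even.

even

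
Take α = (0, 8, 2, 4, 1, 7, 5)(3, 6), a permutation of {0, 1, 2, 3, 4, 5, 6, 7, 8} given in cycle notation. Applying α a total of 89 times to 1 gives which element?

1 lies in the 7-cycle (0, 8, 2, 4, 1, 7, 5).
On a 7-cycle, α^7 is the identity, so α^89 = α^5 there (89 ≡ 5 mod 7).
Advancing 5 steps from 1: 1 → 7 → 5 → 0 → 8 → 2.

2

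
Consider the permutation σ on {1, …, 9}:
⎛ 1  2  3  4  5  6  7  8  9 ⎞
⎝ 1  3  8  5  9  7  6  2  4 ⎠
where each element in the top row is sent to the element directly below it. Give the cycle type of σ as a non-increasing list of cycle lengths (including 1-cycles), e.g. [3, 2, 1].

[3, 3, 2, 1]

The disjoint cycles are (1)(2, 3, 8)(4, 5, 9)(6, 7), with lengths 3, 3, 2, 1 in non-increasing order.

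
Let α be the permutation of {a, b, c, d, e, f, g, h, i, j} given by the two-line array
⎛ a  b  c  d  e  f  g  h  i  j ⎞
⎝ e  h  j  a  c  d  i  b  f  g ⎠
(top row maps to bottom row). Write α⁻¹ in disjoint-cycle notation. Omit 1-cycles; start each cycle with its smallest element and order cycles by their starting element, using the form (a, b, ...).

(a, d, f, i, g, j, c, e)(b, h)

First write α in disjoint cycles: (a, e, c, j, g, i, f, d)(b, h).
Reversing each cycle (and rotating so the smallest element leads) gives α⁻¹ = (a, d, f, i, g, j, c, e)(b, h).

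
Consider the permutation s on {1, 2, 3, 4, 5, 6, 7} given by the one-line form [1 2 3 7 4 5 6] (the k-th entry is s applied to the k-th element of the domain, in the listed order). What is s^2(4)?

6

Tracing 4 → 7 → … returns to 4 after 4 steps, so 4 lies in a 4-cycle (4 7 6 5).
Stepping 2 places around the cycle: 4 → 7 → 6.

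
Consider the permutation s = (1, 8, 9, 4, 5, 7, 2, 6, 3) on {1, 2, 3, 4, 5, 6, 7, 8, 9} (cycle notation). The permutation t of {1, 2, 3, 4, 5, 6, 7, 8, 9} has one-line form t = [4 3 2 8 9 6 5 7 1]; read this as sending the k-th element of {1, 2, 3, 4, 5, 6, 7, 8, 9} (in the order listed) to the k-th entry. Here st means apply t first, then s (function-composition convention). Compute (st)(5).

(st)(5) = s(t(5)). t(5) = 9, then s(9) = 4. So (st)(5) = 4.

4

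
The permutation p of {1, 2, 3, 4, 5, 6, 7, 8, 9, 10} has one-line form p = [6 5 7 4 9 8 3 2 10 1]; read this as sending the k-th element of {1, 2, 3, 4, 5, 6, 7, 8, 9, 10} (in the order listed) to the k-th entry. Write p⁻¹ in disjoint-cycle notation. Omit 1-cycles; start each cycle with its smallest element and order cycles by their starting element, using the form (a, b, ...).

(1, 10, 9, 5, 2, 8, 6)(3, 7)

The cycle decomposition of p is (1, 6, 8, 2, 5, 9, 10)(3, 7).
Reversing each cycle (and rotating so the smallest element leads) gives p⁻¹ = (1, 10, 9, 5, 2, 8, 6)(3, 7).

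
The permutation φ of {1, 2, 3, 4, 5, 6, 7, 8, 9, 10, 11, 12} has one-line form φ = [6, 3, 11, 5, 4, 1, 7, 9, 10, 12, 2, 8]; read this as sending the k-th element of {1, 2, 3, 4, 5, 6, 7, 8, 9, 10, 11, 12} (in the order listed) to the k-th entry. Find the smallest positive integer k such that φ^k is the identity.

12

Decomposing into disjoint cycles gives cycle lengths 4, 3, 2, 2, 1.
The order is lcm(4, 3, 2, 2) = 12.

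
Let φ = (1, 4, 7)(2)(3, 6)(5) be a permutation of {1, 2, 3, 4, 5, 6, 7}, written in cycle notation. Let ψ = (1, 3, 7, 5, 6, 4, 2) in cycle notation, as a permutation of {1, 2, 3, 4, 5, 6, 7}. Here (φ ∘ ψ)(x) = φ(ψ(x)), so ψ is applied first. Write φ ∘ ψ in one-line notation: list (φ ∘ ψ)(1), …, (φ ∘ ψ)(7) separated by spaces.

(φ ∘ ψ)(x) = φ(ψ(x)). Computing each image: φ(ψ(1)) = φ(3) = 6, φ(ψ(2)) = φ(1) = 4, φ(ψ(3)) = φ(7) = 1, φ(ψ(4)) = φ(2) = 2, φ(ψ(5)) = φ(6) = 3, φ(ψ(6)) = φ(4) = 7, φ(ψ(7)) = φ(5) = 5.
Hence φ ∘ ψ = [6 4 1 2 3 7 5].

6 4 1 2 3 7 5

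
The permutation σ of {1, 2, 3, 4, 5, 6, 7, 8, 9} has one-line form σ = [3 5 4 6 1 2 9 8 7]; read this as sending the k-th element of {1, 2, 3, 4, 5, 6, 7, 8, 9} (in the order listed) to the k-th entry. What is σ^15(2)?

3

Tracing 2 → 5 → … returns to 2 after 6 steps, so 2 lies in a 6-cycle (1, 3, 4, 6, 2, 5).
Powers repeat with period 6 on this cycle, and 15 mod 6 = 3, so σ^15(2) = σ^3(2).
Stepping 3 places around the cycle: 2 → 5 → 1 → 3.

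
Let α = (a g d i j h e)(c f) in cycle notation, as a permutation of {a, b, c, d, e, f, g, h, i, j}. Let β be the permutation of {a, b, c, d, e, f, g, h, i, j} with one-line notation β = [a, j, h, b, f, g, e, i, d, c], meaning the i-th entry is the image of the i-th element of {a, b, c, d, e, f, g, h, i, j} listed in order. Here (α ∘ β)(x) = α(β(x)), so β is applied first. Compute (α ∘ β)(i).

i

(α ∘ β)(i) = α(β(i)). β(i) = d, then α(d) = i. So (α ∘ β)(i) = i.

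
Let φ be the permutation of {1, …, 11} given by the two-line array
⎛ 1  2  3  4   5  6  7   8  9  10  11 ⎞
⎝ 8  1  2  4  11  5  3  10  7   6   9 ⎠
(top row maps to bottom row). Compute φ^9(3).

7

Tracing 3 → 2 → … returns to 3 after 10 steps, so 3 lies in a 10-cycle (1, 8, 10, 6, 5, 11, 9, 7, 3, 2).
Advancing 9 steps from 3: 3 → 2 → 1 → 8 → 10 → 6 → 5 → 11 → 9 → 7.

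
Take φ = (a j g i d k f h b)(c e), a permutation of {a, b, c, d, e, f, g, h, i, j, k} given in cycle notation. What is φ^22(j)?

k

j lies in the 9-cycle (a j g i d k f h b).
Since the cycle has length 9, φ^22 acts on it the same as φ^4 (22 mod 9 = 4).
Stepping 4 places around the cycle: j → g → i → d → k.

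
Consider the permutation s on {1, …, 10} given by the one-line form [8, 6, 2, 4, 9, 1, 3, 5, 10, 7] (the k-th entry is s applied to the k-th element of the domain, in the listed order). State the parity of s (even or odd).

even

In disjoint-cycle form the cycle lengths are 9, 1.
A cycle of length ℓ contributes ℓ−1 transpositions, so s is a product of 8 transpositions — even.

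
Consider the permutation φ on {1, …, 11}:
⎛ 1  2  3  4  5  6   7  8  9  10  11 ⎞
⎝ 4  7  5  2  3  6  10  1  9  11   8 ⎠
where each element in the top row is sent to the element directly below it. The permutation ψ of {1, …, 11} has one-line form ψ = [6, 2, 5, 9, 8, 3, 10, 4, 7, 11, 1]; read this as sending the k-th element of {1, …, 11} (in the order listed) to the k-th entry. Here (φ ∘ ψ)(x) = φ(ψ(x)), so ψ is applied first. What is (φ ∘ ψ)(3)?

3

First apply ψ: ψ(3) = 5, then φ(5) = 3. Thus (φ ∘ ψ)(3) = 3.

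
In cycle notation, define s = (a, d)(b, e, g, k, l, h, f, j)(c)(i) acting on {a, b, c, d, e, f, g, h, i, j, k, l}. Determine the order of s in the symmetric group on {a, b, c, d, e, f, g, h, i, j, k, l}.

8

The disjoint cycles have lengths 8, 2, 1, 1.
The order is lcm(8, 2) = 8.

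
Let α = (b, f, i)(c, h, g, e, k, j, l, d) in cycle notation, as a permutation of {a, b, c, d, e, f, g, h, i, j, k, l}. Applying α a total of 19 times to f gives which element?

i

f lies in the 3-cycle (b, f, i).
On a 3-cycle, α^3 is the identity, so α^19 = α^1 there (19 ≡ 1 mod 3).
Stepping 1 place around the cycle: f → i.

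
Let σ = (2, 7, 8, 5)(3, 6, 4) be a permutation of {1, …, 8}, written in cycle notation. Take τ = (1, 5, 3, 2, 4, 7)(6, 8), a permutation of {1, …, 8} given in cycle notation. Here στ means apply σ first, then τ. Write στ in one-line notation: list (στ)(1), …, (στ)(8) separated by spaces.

5 1 8 2 4 7 6 3

(στ)(x) = τ(σ(x)). Computing each image: τ(σ(1)) = τ(1) = 5, τ(σ(2)) = τ(7) = 1, τ(σ(3)) = τ(6) = 8, τ(σ(4)) = τ(3) = 2, τ(σ(5)) = τ(2) = 4, τ(σ(6)) = τ(4) = 7, τ(σ(7)) = τ(8) = 6, τ(σ(8)) = τ(5) = 3.
Hence στ = [5 1 8 2 4 7 6 3].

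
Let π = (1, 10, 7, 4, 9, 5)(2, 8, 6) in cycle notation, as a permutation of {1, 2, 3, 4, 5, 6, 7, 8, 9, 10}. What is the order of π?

The cycle type of π is (6, 3, 1).
The order of π is the least common multiple of its cycle lengths: lcm(6, 3) = 6.

6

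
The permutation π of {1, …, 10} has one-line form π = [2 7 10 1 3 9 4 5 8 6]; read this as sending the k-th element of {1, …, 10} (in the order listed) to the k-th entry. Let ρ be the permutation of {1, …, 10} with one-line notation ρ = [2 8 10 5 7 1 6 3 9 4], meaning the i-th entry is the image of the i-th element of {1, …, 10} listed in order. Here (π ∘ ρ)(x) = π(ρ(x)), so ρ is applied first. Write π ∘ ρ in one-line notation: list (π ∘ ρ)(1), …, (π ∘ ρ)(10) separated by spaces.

7 5 6 3 4 2 9 10 8 1

(π ∘ ρ)(x) = π(ρ(x)). Computing each image: π(ρ(1)) = π(2) = 7, π(ρ(2)) = π(8) = 5, π(ρ(3)) = π(10) = 6, π(ρ(4)) = π(5) = 3, π(ρ(5)) = π(7) = 4, π(ρ(6)) = π(1) = 2, π(ρ(7)) = π(6) = 9, π(ρ(8)) = π(3) = 10, π(ρ(9)) = π(9) = 8, π(ρ(10)) = π(4) = 1.
Hence π ∘ ρ = [7 5 6 3 4 2 9 10 8 1].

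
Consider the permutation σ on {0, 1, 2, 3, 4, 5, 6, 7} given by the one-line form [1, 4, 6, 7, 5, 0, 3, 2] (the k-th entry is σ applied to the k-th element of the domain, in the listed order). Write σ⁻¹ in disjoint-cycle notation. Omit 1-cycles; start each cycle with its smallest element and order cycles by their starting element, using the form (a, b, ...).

(0, 5, 4, 1)(2, 7, 3, 6)

The cycle decomposition of σ is (0, 1, 4, 5)(2, 6, 3, 7).
The inverse reverses every cycle; in canonical form, σ⁻¹ = (0, 5, 4, 1)(2, 7, 3, 6).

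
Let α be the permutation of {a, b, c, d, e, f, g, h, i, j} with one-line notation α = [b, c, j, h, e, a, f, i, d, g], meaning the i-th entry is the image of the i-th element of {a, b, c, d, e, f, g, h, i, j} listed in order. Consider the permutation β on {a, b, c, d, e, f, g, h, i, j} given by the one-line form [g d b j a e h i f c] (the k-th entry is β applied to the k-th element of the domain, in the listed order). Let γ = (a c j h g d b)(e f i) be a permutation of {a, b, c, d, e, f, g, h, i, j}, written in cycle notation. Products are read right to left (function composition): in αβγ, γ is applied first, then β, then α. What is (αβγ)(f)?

a

Apply the permutations in order: γ(f) = i, then β(i) = f, then α(f) = a. So (αβγ)(f) = a.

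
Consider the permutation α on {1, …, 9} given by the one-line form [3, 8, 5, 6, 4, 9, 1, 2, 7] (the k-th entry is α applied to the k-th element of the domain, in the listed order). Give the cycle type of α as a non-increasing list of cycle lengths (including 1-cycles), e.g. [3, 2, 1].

The disjoint cycles are (1 3 5 4 6 9 7)(2 8), with lengths 7, 2 in non-increasing order.

[7, 2]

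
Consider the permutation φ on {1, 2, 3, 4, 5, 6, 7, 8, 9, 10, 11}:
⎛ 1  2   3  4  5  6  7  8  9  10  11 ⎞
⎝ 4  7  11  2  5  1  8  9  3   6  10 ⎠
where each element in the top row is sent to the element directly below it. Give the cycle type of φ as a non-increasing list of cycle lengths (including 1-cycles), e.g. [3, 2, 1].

[10, 1]

The disjoint cycles are (1 4 2 7 8 9 3 11 10 6)(5), with lengths 10, 1 in non-increasing order.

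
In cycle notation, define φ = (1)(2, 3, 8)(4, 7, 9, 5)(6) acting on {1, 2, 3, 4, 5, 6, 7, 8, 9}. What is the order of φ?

12

The disjoint cycles have lengths 4, 3, 1, 1.
The order of φ is the least common multiple of its cycle lengths: lcm(4, 3) = 12.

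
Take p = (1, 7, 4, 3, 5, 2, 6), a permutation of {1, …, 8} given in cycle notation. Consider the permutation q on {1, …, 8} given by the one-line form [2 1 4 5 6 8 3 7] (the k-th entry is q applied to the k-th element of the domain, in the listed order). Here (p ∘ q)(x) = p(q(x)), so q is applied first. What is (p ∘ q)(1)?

(p ∘ q)(1) = p(q(1)). q(1) = 2, then p(2) = 6. So (p ∘ q)(1) = 6.

6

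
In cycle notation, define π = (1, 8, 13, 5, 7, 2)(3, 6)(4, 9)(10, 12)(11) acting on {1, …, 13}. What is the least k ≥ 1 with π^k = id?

6

The disjoint cycles have lengths 6, 2, 2, 2, 1.
The order is lcm(6, 2, 2, 2) = 6.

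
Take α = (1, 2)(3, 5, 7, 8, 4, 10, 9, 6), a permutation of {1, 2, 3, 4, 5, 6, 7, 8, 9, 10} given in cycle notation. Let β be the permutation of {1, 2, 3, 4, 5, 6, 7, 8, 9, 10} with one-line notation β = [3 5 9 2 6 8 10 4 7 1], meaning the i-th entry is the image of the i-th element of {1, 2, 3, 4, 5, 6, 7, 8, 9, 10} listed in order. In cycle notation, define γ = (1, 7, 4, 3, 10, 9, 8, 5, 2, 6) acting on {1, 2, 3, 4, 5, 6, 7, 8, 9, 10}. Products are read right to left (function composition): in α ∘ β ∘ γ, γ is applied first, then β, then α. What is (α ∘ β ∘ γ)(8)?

3

Apply the permutations in order: γ(8) = 5, then β(5) = 6, then α(6) = 3. So (α ∘ β ∘ γ)(8) = 3.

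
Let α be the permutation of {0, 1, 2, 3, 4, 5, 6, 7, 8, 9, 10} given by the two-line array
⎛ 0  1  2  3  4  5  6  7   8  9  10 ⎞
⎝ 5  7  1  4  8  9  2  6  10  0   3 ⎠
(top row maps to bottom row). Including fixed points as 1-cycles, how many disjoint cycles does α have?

3

The cycle decomposition is (0 5 9)(1 7 6 2)(3 4 8 10), which has 3 cycles (counting 1-cycles).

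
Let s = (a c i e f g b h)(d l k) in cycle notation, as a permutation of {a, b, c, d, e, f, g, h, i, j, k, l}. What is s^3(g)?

g lies in the 8-cycle (a c i e f g b h).
Advancing 3 steps from g: g → b → h → a.

a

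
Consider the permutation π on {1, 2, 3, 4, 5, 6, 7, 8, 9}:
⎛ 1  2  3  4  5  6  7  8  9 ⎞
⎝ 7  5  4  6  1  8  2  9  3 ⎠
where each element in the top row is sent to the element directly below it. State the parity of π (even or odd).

In disjoint-cycle form the cycle lengths are 5, 4.
A cycle is odd iff its length is even; π has 1 even-length cycle, so sgn(π) = (−1)^1 and π is odd.

odd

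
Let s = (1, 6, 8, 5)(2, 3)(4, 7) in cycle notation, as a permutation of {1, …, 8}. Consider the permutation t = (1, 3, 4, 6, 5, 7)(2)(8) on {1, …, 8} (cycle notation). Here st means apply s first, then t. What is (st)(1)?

s(1) = 6, then t(6) = 5; composing gives (st)(1) = 5.

5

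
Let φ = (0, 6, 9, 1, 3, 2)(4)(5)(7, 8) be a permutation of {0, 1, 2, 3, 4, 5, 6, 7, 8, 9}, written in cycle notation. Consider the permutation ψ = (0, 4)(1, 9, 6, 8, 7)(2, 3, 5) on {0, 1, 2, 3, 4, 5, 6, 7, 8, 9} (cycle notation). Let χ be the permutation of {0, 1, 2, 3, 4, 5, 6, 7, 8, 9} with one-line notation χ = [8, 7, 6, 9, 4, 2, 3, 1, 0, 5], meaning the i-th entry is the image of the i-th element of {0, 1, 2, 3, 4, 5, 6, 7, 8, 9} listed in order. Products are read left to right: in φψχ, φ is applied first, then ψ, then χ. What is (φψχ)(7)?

1

(φψχ)(7) = χ(ψ(φ(7))). φ(7) = 8, then ψ(8) = 7, then χ(7) = 1, so the result is 1.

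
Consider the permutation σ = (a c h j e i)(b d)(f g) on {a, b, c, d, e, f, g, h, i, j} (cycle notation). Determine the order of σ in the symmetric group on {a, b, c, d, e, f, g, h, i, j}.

The cycle type of σ is (6, 2, 2).
The order of σ is the least common multiple of its cycle lengths: lcm(6, 2, 2) = 6.

6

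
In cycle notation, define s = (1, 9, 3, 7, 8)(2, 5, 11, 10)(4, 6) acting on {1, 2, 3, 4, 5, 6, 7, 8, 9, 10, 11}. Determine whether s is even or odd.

even

The cycle lengths are 5, 4, 2.
A cycle of length ℓ contributes ℓ−1 transpositions, so s is a product of 4 + 3 + 1 = 8 transpositions — even.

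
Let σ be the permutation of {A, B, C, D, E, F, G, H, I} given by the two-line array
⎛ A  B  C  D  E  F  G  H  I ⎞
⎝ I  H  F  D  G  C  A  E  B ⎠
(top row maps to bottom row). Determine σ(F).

C

The entry below F in the array is C, so σ(F) = C.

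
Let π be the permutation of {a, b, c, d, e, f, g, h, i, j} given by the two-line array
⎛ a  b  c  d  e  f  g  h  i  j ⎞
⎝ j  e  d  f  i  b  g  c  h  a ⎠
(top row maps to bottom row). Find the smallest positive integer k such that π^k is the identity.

Writing π as disjoint cycles, the cycle lengths are 7, 2, 1.
Since disjoint cycles commute, ord(π) = lcm(7, 2) = 14.

14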